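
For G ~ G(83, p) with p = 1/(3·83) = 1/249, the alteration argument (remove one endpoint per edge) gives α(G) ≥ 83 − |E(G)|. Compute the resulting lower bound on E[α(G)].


E[|E(G)|] = C(83, 2)·p = 3403 · (1/249) = 41/3.
E[α(G)] ≥ n − E[|E(G)|] = 83 − 41/3 = 208/3.
Numerically: ≈ 69.333.
(This is only a lower bound; the true E[α(G)] may be larger.)

E[α(G)] ≥ 208/3 ≈ 69.333.


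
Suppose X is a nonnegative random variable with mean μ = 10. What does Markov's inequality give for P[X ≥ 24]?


μ = E[X] = 10, a = 24.
Markov: P[X ≥ 24] ≤ μ/a = (10)/24 = 5/12.
Numerically: ≈ 0.416667.
(Since a = 24 > μ = 10.000000, the bound 5/12 is < 1 and informative.)

P[X ≥ 24] ≤ 5/12 ≈ 0.416667.


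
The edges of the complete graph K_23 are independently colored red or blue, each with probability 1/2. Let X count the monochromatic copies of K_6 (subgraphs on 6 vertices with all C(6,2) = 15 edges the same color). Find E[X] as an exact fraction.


Let X = Σ_S X_S over the C(23, 6) = 100947 subsets S of size 6, where X_S = 1 if the K_6 on S is monochromatic.
For a fixed S, the K_6 on S has C(6, 2) = 15 edges. P[all 15 edges red] = (1/2)^15, and likewise for blue, so P[monochromatic] = 2·(1/2)^15 = 2^{1 − 15} = 1/16384.
By linearity of expectation: E[X] = C(23, 6) · 2^{1 − 15} = 100947 · 1/16384 = 100947/16384.
Numerically: E[X] ≈ 6.161316.

E[X] = C(23,6)·2^(1−C(6,2)) = 100947/16384 ≈ 6.161316.


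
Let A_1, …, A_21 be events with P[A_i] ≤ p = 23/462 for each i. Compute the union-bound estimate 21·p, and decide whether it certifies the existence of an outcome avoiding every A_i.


Union bound: P[∪_{i=1}^{21} A_i] ≤ Σ_i P[A_i] ≤ 21·p = 21·(23/462) = 23/22.
Numerically: 23/22 ≈ 1.0455.
Is 23/22 < 1? NO.
Since the bound 23/22 is ≥ 1, the union bound is uninformative here; it does NOT by itself certify existence.

21·p = 23/22 ≈ 1.0455; existence NOT certified by the union bound.


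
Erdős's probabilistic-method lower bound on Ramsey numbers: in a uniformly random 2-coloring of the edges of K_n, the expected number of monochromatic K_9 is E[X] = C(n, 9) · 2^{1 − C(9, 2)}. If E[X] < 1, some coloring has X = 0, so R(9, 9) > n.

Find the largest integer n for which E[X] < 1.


We need C(n, 9) · 2^{1 − 36} < 1, i.e. C(n, 9) < 2^{36 − 1} = 34359738368.
Check values of n near the boundary:
  n = 64: C(64, 9) = 27540584512; 27540584512 < 34359738368? YES
  n = 65: C(65, 9) = 31966749880; 31966749880 < 34359738368? YES
  n = 66: C(66, 9) = 37014131440; 37014131440 < 34359738368? NO
The largest n with C(n, 9) < 34359738368 is n = 65 (where E[X] = 3995843735/4294967296 ≈ 0.93035). Hence R(9, 9) > 65, i.e. R(9, 9) ≥ 66.

Largest n = 65; hence R(9, 9) > 65.


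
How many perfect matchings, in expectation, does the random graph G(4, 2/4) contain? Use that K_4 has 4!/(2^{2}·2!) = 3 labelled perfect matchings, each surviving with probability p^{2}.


K_4 has 4!/(2^{2}·2!) = 3 labelled perfect matchings.
For each such perfect matching H, let X_H = 1 if all 2 edges of H are present in G. Then P[X_H = 1] = p^{2} = (1/2)^{2} = 1/4.
By linearity of expectation: E[X] = Σ_H E[X_H] = 3 · p^{2} = 3 · 1/4 = 3/4.
Numerically: E[X] ≈ 0.75.

E[X] = 3 · (1/2)^{2} = 3/4 ≈ 0.75.


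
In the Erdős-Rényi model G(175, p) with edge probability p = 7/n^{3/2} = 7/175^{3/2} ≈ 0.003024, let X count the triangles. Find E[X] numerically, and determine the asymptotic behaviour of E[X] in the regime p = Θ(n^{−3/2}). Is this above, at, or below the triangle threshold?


Number of potential triangles: C(175, 3) = 877975.
Each occurs with probability p³ ≈ (0.003024)³ ≈ 2.764540e-08.
By linearity: E[X] = C(175, 3)·p³ ≈ 877975 · 2.764540e-08 ≈ 0.0243.
Since α = 3/2 > 1, p = c/n^{3/2} = o(1/n) is below the triangle threshold p ~ 1/n. Asymptotically E[X] ~ (c³/6)·n^{3(1−α)} = (7³/6)·n^{-1.5} → 0, so by Markov's inequality G has no triangles w.h.p.

E[X] ≈ 0.0243; in regime p = Θ(1/n^{3/2}) E[X] tends to 0 (below the triangle threshold p ~ 1/n).


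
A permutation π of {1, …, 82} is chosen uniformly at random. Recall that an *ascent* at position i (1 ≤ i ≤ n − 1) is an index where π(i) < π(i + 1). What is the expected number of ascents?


Write X = Σ X_I over i = 1, …, 81, with X_I the indicator of one ascent.
There are 81 indicators.
For each fixed i, the pair (π(i), π(i+1)) is a uniformly random ordered pair of distinct values from {1, …, 82}; by symmetry P[π(i) < π(i+1)] = 1/2.
By linearity: E[X] = 81 · (1/2) = (82 − 1) · (1/2) = 81/2 ≈ 40.500000.

E[X] = 81/2 = 40.500000.


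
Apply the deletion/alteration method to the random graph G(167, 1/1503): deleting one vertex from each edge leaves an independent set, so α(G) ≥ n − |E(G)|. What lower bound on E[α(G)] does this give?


E[|E(G)|] = C(167, 2)·p = 13861 · (1/1503) = 83/9.
E[α(G)] ≥ n − E[|E(G)|] = 167 − 83/9 = 1420/9.
Numerically: ≈ 157.778.
(This is only a lower bound; the true E[α(G)] may be larger.)

E[α(G)] ≥ 1420/9 ≈ 157.778.


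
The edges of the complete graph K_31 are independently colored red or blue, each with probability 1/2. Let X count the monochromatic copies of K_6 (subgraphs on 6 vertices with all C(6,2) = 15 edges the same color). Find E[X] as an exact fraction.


Let X = Σ_S X_S over the C(31, 6) = 736281 subsets S of size 6, where X_S = 1 if the K_6 on S is monochromatic.
For a fixed S, the K_6 on S has C(6, 2) = 15 edges. P[all 15 edges red] = (1/2)^15, and likewise for blue, so P[monochromatic] = 2·(1/2)^15 = 2^{1 − 15} = 1/16384.
By linearity of expectation: E[X] = C(31, 6) · 2^{1 − 15} = 736281 · 1/16384 = 736281/16384.
Numerically: E[X] ≈ 44.939.

E[X] = C(31,6)·2^(1−C(6,2)) = 736281/16384 ≈ 44.939.


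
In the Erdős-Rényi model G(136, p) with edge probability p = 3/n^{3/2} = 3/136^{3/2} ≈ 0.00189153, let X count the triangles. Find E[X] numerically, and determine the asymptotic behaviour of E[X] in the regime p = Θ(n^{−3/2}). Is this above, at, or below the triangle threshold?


Number of potential triangles: C(136, 3) = 410040.
Each occurs with probability p³ ≈ (0.00189153)³ ≈ 6.76766225e-09.
By linearity: E[X] = C(136, 3)·p³ ≈ 410040 · 6.76766225e-09 ≈ 0.002775.
Since α = 3/2 > 1, p = c/n^{3/2} = o(1/n) is below the triangle threshold p ~ 1/n. Asymptotically E[X] ~ (c³/6)·n^{3(1−α)} = (3³/6)·n^{-1.5} → 0, so by Markov's inequality G has no triangles w.h.p.

E[X] ≈ 0.002775; in regime p = Θ(1/n^{3/2}) E[X] tends to 0 (below the triangle threshold p ~ 1/n).


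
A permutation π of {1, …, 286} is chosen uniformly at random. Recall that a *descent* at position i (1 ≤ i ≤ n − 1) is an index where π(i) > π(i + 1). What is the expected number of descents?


Write X = Σ X_I over i = 1, …, 285, with X_I the indicator of one descent.
There are 285 indicators.
For each fixed i, the pair (π(i), π(i+1)) is a uniformly random ordered pair of distinct values from {1, …, 286}; by symmetry P[π(i) > π(i+1)] = 1/2.
By linearity: E[X] = 285 · (1/2) = (286 − 1) · (1/2) = 285/2 ≈ 142.50000.

E[X] = 285/2 = 142.50000.


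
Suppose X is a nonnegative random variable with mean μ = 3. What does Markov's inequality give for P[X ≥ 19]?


μ = E[X] = 3, a = 19.
Markov: P[X ≥ 19] ≤ μ/a = (3)/19 = 3/19.
Numerically: ≈ 0.158.
(Since a = 19 > μ = 3.000, the bound 3/19 is < 1 and informative.)

P[X ≥ 19] ≤ 3/19 ≈ 0.158.


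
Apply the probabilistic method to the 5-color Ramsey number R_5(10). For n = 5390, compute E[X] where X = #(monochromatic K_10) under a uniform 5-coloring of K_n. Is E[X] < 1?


E[X] = C(5390, 10) · 5^{1 − 45} = 5655833965919099070255434039753 · 5^{−44} = 5655833965919099070255434039753/5684341886080801486968994140625.
As a reduced fraction: E[X] = 5655833965919099070255434039753/5684341886080801486968994140625 ≈ 0.9950.
Is E[X] < 1? YES.
Since E[X] < 1, there exists a 5-coloring of K_{5390} with no monochromatic K_10; hence R_5(10) > 5390.

E[X] = 5655833965919099070255434039753/5684341886080801486968994140625 ≈ 0.9950; E[X] < 1, so R_5(10) > 5390.


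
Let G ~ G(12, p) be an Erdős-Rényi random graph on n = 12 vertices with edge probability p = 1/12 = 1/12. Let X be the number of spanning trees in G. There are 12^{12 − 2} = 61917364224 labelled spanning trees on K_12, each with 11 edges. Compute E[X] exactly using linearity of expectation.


K_12 has 12^{12 − 2} = 61917364224 labelled spanning trees.
For each such spanning tree H, let X_H = 1 if all 11 edges of H are present in G. Then P[X_H = 1] = p^{11} = (1/12)^{11} = 1/743008370688.
Summing the indicators: E[X] = Σ_H E[X_H] = 61917364224 · p^{11} = 61917364224 · 1/743008370688 = 1/12.
Numerically: E[X] ≈ 0.08333.

E[X] = 61917364224 · (1/12)^{11} = 1/12 ≈ 0.08333.


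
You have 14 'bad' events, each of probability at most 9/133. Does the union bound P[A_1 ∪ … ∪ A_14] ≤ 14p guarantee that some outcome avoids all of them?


Union bound: P[∪_{i=1}^{14} A_i] ≤ Σ_i P[A_i] ≤ 14·p = 14·(9/133) = 18/19.
Numerically: 18/19 ≈ 0.9474.
Is 18/19 < 1? YES.
Since P[∪ A_i] ≤ 18/19 < 1, the complement has P[∩ A_i^c] ≥ 1 − 18/19 = 1/19 > 0, so some outcome avoids every A_i.

14·p = 18/19 ≈ 0.9474; existence CERTIFIED by the union bound.


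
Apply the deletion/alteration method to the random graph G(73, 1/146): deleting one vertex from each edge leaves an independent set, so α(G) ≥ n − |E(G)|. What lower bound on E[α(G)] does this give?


E[|E(G)|] = C(73, 2)·p = 2628 · (1/146) = 18.
E[α(G)] ≥ n − E[|E(G)|] = 73 − 18 = 55.
Numerically: ≈ 55.00000.
(This is only a lower bound; the true E[α(G)] may be larger.)

E[α(G)] ≥ 55 ≈ 55.00000.


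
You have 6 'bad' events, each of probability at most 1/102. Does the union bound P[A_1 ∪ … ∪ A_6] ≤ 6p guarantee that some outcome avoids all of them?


Union bound: P[∪_{i=1}^{6} A_i] ≤ Σ_i P[A_i] ≤ 6·p = 6·(1/102) = 1/17.
Numerically: 1/17 ≈ 0.058824.
Is 1/17 < 1? YES.
Since P[∪ A_i] ≤ 1/17 < 1, the complement has P[∩ A_i^c] ≥ 1 − 1/17 = 16/17 > 0, so some outcome avoids every A_i.

6·p = 1/17 ≈ 0.058824; existence CERTIFIED by the union bound.


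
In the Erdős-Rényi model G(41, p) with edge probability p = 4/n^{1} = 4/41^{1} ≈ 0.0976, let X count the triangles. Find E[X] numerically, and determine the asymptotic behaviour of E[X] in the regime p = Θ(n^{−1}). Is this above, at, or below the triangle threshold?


Number of potential triangles: C(41, 3) = 10660.
Each occurs with probability p³ ≈ (0.0976)³ ≈ 9.28599e-04.
By linearity: E[X] = C(41, 3)·p³ ≈ 10660 · 9.28599e-04 ≈ 9.899.
Here α = 1, so p = 4/n is exactly at the triangle threshold p ~ 1/n. Asymptotically E[X] → c³/6 = 4³/6 = 32/3 ≈ 10.667, a bounded constant. In this regime the triangle count is asymptotically Poisson(c³/6).

E[X] ≈ 9.899; in regime p = Θ(1/n^{1}) E[X] stays bounded (at the triangle threshold p ~ 1/n).


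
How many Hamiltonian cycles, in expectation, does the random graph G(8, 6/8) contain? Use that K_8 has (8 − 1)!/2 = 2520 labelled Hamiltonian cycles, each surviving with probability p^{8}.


K_8 has (8 − 1)!/2 = 2520 labelled Hamiltonian cycles.
For each such Hamiltonian cycle H, let X_H = 1 if all 8 edges of H are present in G. Then P[X_H = 1] = p^{8} = (3/4)^{8} = 6561/65536.
By linearity of expectation: E[X] = Σ_H E[X_H] = 2520 · p^{8} = 2520 · 6561/65536 = 2066715/8192.
Numerically: E[X] ≈ 252.28.

E[X] = 2520 · (3/4)^{8} = 2066715/8192 ≈ 252.28.


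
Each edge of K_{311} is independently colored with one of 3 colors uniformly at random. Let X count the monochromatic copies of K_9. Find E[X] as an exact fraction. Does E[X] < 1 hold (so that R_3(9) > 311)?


E[X] = C(311, 9) · 3^{1 − 36} = 66733530156060130 · 3^{−35} = 66733530156060130/50031545098999707.
As a reduced fraction: E[X] = 66733530156060130/50031545098999707 ≈ 1.333829.
Is E[X] < 1? NO.
Since E[X] ≥ 1, the first-moment bound is inconclusive at n = 311; it does NOT by itself certify R_3(9) > 311.

E[X] = 66733530156060130/50031545098999707 ≈ 1.333829; E[X] ≥ 1; first-moment method inconclusive here.


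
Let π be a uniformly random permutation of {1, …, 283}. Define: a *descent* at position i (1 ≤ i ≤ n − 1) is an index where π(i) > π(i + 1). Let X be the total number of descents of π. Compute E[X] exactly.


Write X = Σ X_I over i = 1, …, 282, with X_I the indicator of one descent.
There are 282 indicators.
For each fixed i, the pair (π(i), π(i+1)) is a uniformly random ordered pair of distinct values from {1, …, 283}; by symmetry P[π(i) > π(i+1)] = 1/2.
By linearity: E[X] = 282 · (1/2) = (283 − 1) · (1/2) = 141 ≈ 141.000.

E[X] = 141 = 141.000.


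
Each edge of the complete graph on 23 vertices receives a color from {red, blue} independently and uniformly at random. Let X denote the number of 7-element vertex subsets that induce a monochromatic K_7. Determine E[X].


Let X = Σ_S X_S over the C(23, 7) = 245157 subsets S of size 7, where X_S = 1 if the K_7 on S is monochromatic.
For a fixed S, the K_7 on S has C(7, 2) = 21 edges. P[all 21 edges red] = (1/2)^21, and likewise for blue, so P[monochromatic] = 2·(1/2)^21 = 2^{1 − 21} = 1/1048576.
Summing: E[X] = C(23, 7) · 2^{1 − 21} = 245157 · 1/1048576 = 245157/1048576.
Numerically: E[X] ≈ 0.234.

E[X] = C(23,7)·2^(1−C(7,2)) = 245157/1048576 ≈ 0.234.


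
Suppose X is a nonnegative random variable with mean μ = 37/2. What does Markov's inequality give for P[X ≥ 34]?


μ = E[X] = 37/2, a = 34.
Markov: P[X ≥ 34] ≤ μ/a = (37/2)/34 = 37/68.
Numerically: ≈ 0.5441.
(Since a = 34 > μ = 18.5000, the bound 37/68 is < 1 and informative.)

P[X ≥ 34] ≤ 37/68 ≈ 0.5441.


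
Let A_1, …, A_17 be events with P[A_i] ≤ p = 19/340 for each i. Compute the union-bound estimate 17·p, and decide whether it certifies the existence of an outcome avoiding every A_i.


Union bound: P[∪_{i=1}^{17} A_i] ≤ Σ_i P[A_i] ≤ 17·p = 17·(19/340) = 19/20.
Numerically: 19/20 ≈ 0.950.
Is 19/20 < 1? YES.
Since P[∪ A_i] ≤ 19/20 < 1, the complement has P[∩ A_i^c] ≥ 1 − 19/20 = 1/20 > 0, so some outcome avoids every A_i.

17·p = 19/20 ≈ 0.950; existence CERTIFIED by the union bound.


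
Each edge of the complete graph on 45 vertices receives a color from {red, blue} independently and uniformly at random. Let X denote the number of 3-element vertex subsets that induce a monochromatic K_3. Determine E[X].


Let X = Σ_S X_S over the C(45, 3) = 14190 subsets S of size 3, where X_S = 1 if the K_3 on S is monochromatic.
For a fixed S, the K_3 on S has C(3, 2) = 3 edges. P[all 3 edges red] = (1/2)^3, and likewise for blue, so P[monochromatic] = 2·(1/2)^3 = 2^{1 − 3} = 1/4.
By linearity of expectation: E[X] = C(45, 3) · 2^{1 − 3} = 14190 · 1/4 = 7095/2.
Numerically: E[X] ≈ 3547.50000.

E[X] = C(45,3)·2^(1−C(3,2)) = 7095/2 ≈ 3547.50000.


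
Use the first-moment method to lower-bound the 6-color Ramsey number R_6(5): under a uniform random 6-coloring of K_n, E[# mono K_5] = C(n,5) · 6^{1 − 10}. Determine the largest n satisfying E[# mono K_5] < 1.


We need C(n, 5) · 6^{1 − 10} < 1, i.e. C(n, 5) < 6^{10 − 1} = 10077696.
Check values of n near the boundary:
  n = 64: C(64, 5) = 7624512; 7624512 < 10077696? YES
  n = 65: C(65, 5) = 8259888; 8259888 < 10077696? YES
  n = 66: C(66, 5) = 8936928; 8936928 < 10077696? YES
  n = 67: C(67, 5) = 9657648; 9657648 < 10077696? YES
  n = 68: C(68, 5) = 10424128; 10424128 < 10077696? NO
The largest n with C(n, 5) < 10077696 is n = 67 (where E[X] = 67067/69984 ≈ 0.9583190). Hence R_6(5) > 67, i.e. R_6(5) ≥ 68.

Largest n = 67; hence R_6(5) > 67.


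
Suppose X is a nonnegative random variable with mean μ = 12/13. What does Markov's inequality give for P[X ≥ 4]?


μ = E[X] = 12/13, a = 4.
Markov: P[X ≥ 4] ≤ μ/a = (12/13)/4 = 3/13.
Numerically: ≈ 0.23077.
(Since a = 4 > μ = 0.92308, the bound 3/13 is < 1 and informative.)

P[X ≥ 4] ≤ 3/13 ≈ 0.23077.


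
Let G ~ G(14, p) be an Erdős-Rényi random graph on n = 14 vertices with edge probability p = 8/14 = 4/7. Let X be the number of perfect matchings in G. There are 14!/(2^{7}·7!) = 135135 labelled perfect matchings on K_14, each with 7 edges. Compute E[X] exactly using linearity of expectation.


K_14 has 14!/(2^{7}·7!) = 135135 labelled perfect matchings.
For each such perfect matching H, let X_H = 1 if all 7 edges of H are present in G. Then P[X_H = 1] = p^{7} = (4/7)^{7} = 16384/823543.
By linearity of expectation: E[X] = Σ_H E[X_H] = 135135 · p^{7} = 135135 · 16384/823543 = 316293120/117649.
Numerically: E[X] ≈ 2688.45.

E[X] = 135135 · (4/7)^{7} = 316293120/117649 ≈ 2688.45.


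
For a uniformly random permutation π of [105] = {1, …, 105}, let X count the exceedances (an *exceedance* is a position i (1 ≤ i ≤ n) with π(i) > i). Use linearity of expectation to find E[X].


Write X = Σ_{i=1}^{105} X_i, where X_i = 1_{π(i) > i}.
For each fixed i, π(i) is uniform over {1, …, 105} (marginal of a uniform permutation), so P[π(i) > i] = (n − i)/n. Summing: Σ_{i=1}^{105} (n − i)/n = (0 + 1 + … + 104)/105 = 105(105 − 1)/(2·105) = (105 − 1)/2.
Hence E[X] = Σ_{i=1}^{105} (105 − i)/105 = 52 ≈ 52.000.

E[X] = 52 = 52.000.


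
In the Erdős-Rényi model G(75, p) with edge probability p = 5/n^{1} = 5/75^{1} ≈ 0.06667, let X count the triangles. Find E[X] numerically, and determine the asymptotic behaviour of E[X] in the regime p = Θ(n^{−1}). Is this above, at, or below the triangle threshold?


Number of potential triangles: C(75, 3) = 67525.
Each occurs with probability p³ ≈ (0.06667)³ ≈ 2.962963e-04.
By linearity: E[X] = C(75, 3)·p³ ≈ 67525 · 2.962963e-04 ≈ 20.0074.
Here α = 1, so p = 5/n is exactly at the triangle threshold p ~ 1/n. Asymptotically E[X] → c³/6 = 5³/6 = 125/6 ≈ 20.8333, a bounded constant. In this regime the triangle count is asymptotically Poisson(c³/6).

E[X] ≈ 20.0074; in regime p = Θ(1/n^{1}) E[X] stays bounded (at the triangle threshold p ~ 1/n).


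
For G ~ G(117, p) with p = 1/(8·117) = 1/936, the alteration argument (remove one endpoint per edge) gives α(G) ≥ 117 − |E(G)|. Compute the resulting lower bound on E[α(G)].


E[|E(G)|] = C(117, 2)·p = 6786 · (1/936) = 29/4.
E[α(G)] ≥ n − E[|E(G)|] = 117 − 29/4 = 439/4.
Numerically: ≈ 109.750.
(This is only a lower bound; the true E[α(G)] may be larger.)

E[α(G)] ≥ 439/4 ≈ 109.750.


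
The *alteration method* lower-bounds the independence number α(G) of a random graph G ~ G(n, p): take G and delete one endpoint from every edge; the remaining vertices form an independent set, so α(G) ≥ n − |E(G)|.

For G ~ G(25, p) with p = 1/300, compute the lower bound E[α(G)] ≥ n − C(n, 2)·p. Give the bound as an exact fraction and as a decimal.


E[|E(G)|] = C(25, 2)·p = 300 · (1/300) = 1.
E[α(G)] ≥ n − E[|E(G)|] = 25 − 1 = 24.
Numerically: ≈ 24.000000.
(This is only a lower bound; the true E[α(G)] may be larger.)

E[α(G)] ≥ 24 ≈ 24.000000.


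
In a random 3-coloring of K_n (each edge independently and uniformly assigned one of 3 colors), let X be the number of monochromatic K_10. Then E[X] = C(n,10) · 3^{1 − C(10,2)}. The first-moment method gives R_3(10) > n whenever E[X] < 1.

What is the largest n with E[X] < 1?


We need C(n, 10) · 3^{1 − 45} < 1, i.e. C(n, 10) < 3^{45 − 1} = 984770902183611232881.
Check values of n near the boundary:
  n = 570: C(570, 10) = 921524823451961408691; 921524823451961408691 < 984770902183611232881? YES
  n = 571: C(571, 10) = 937951290893172842001; 937951290893172842001 < 984770902183611232881? YES
  n = 572: C(572, 10) = 954640815642161682606; 954640815642161682606 < 984770902183611232881? YES
  n = 573: C(573, 10) = 971597135635805762226; 971597135635805762226 < 984770902183611232881? YES
  n = 574: C(574, 10) = 988824035203816502691; 988824035203816502691 < 984770902183611232881? NO
  n = 575: C(575, 10) = 1006325345561406175305; 1006325345561406175305 < 984770902183611232881? NO
The largest n with C(n, 10) < 984770902183611232881 is n = 573 (where E[X] = 35985079097622435638/36472996377170786403 ≈ 0.98662). Hence R_3(10) > 573, i.e. R_3(10) ≥ 574.

Largest n = 573; hence R_3(10) > 573.


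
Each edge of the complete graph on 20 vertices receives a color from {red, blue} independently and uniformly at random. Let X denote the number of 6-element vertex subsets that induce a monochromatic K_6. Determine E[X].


Let X = Σ_S X_S over the C(20, 6) = 38760 subsets S of size 6, where X_S = 1 if the K_6 on S is monochromatic.
For a fixed S, the K_6 on S has C(6, 2) = 15 edges. P[all 15 edges red] = (1/2)^15, and likewise for blue, so P[monochromatic] = 2·(1/2)^15 = 2^{1 − 15} = 1/16384.
Summing: E[X] = C(20, 6) · 2^{1 − 15} = 38760 · 1/16384 = 4845/2048.
Numerically: E[X] ≈ 2.36572.

E[X] = C(20,6)·2^(1−C(6,2)) = 4845/2048 ≈ 2.36572.


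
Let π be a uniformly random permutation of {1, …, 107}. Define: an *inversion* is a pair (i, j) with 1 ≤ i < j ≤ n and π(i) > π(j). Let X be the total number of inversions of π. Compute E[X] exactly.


Write X = Σ X_I over the C(107, 2) = 5671 pairs i < j, with X_I the indicator of one inversion.
There are 5671 indicators.
For each fixed pair i < j, the values π(i) and π(j) are two distinct elements of {1, …, 107} in uniformly random order; by symmetry P[π(i) > π(j)] = 1/2.
By linearity: E[X] = 5671 · (1/2) = C(107, 2) · (1/2) = 5671/2 = 5671/2 ≈ 2835.50000.

E[X] = 5671/2 = 2835.50000.


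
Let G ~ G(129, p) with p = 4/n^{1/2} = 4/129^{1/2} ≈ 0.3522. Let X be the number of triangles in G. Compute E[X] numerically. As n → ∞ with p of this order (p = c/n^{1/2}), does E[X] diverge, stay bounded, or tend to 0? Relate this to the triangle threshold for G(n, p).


Number of potential triangles: C(129, 3) = 349504.
Each occurs with probability p³ ≈ (0.3522)³ ≈ 4.368129e-02.
By linearity: E[X] = C(129, 3)·p³ ≈ 349504 · 4.368129e-02 ≈ 15266.7839.
Since α = 1/2 < 1, p = c/n^{1/2} ≫ 1/n is above the triangle threshold p ~ 1/n. Asymptotically E[X] ~ (c³/6)·n^{3(1−α)} = (4³/6)·n^{1.5} → ∞; triangles are abundant w.h.p.

E[X] ≈ 15266.7839; in regime p = Θ(1/n^{1/2}) E[X] diverges (above the triangle threshold p ~ 1/n).


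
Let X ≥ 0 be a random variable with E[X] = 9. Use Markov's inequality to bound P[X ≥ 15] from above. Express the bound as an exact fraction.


μ = E[X] = 9, a = 15.
Markov: P[X ≥ 15] ≤ μ/a = (9)/15 = 3/5.
Numerically: ≈ 0.600.
(Since a = 15 > μ = 9.000, the bound 3/5 is < 1 and informative.)

P[X ≥ 15] ≤ 3/5 ≈ 0.600.


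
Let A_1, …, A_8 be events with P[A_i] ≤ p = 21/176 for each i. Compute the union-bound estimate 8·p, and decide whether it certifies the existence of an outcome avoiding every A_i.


Union bound: P[∪_{i=1}^{8} A_i] ≤ Σ_i P[A_i] ≤ 8·p = 8·(21/176) = 21/22.
Numerically: 21/22 ≈ 0.9545455.
Is 21/22 < 1? YES.
Since P[∪ A_i] ≤ 21/22 < 1, the complement has P[∩ A_i^c] ≥ 1 − 21/22 = 1/22 > 0, so some outcome avoids every A_i.

8·p = 21/22 ≈ 0.9545455; existence CERTIFIED by the union bound.


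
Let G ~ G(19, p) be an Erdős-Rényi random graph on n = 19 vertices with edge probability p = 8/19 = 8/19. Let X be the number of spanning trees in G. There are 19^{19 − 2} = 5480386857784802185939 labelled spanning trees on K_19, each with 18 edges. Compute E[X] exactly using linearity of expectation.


K_19 has 19^{19 − 2} = 5480386857784802185939 labelled spanning trees.
For each such spanning tree H, let X_H = 1 if all 18 edges of H are present in G. Then P[X_H = 1] = p^{18} = (8/19)^{18} = 18014398509481984/104127350297911241532841.
By linearity: E[X] = Σ_H E[X_H] = 5480386857784802185939 · p^{18} = 5480386857784802185939 · 18014398509481984/104127350297911241532841 = 18014398509481984/19.
Numerically: E[X] ≈ 9.48e+14.

E[X] = 5480386857784802185939 · (8/19)^{18} = 18014398509481984/19 ≈ 9.48e+14.


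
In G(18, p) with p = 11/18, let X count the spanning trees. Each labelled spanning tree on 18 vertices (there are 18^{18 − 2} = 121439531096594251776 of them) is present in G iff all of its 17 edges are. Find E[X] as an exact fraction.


K_18 has 18^{18 − 2} = 121439531096594251776 labelled spanning trees.
For each such spanning tree H, let X_H = 1 if all 17 edges of H are present in G. Then P[X_H = 1] = p^{17} = (11/18)^{17} = 505447028499293771/2185911559738696531968.
By linearity: E[X] = Σ_H E[X_H] = 121439531096594251776 · p^{17} = 121439531096594251776 · 505447028499293771/2185911559738696531968 = 505447028499293771/18.
Numerically: E[X] ≈ 2.808e+16.

E[X] = 121439531096594251776 · (11/18)^{17} = 505447028499293771/18 ≈ 2.808e+16.


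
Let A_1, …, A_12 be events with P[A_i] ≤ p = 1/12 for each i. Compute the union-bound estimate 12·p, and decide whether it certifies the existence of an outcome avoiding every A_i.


Union bound: P[∪_{i=1}^{12} A_i] ≤ Σ_i P[A_i] ≤ 12·p = 12·(1/12) = 1.
Numerically: 1 ≈ 1.0000000.
Is 1 < 1? NO.
Since the bound 1 is ≥ 1, the union bound is uninformative here; it does NOT by itself certify existence.

12·p = 1 ≈ 1.0000000; existence NOT certified by the union bound.


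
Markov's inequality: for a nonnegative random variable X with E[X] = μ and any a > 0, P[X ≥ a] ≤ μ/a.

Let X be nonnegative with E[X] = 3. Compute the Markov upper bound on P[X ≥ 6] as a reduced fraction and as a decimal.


μ = E[X] = 3, a = 6.
Markov: P[X ≥ 6] ≤ μ/a = (3)/6 = 1/2.
Numerically: ≈ 0.50000.
(Since a = 6 > μ = 3.00000, the bound 1/2 is < 1 and informative.)

P[X ≥ 6] ≤ 1/2 ≈ 0.50000.


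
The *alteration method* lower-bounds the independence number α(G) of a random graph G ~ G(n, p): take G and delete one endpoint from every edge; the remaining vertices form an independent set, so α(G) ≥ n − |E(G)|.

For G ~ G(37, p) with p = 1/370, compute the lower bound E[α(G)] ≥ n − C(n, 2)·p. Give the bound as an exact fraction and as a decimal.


E[|E(G)|] = C(37, 2)·p = 666 · (1/370) = 9/5.
E[α(G)] ≥ n − E[|E(G)|] = 37 − 9/5 = 176/5.
Numerically: ≈ 35.200000.
(This is only a lower bound; the true E[α(G)] may be larger.)

E[α(G)] ≥ 176/5 ≈ 35.200000.


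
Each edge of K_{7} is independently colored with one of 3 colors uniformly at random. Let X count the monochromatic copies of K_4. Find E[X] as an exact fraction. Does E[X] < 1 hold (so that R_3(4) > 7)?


E[X] = C(7, 4) · 3^{1 − 6} = 35 · 3^{−5} = 35/243.
As a reduced fraction: E[X] = 35/243 ≈ 0.1440329.
Is E[X] < 1? YES.
Since E[X] < 1, there exists a 3-coloring of K_{7} with no monochromatic K_4; hence R_3(4) > 7.

E[X] = 35/243 ≈ 0.1440329; E[X] < 1, so R_3(4) > 7.


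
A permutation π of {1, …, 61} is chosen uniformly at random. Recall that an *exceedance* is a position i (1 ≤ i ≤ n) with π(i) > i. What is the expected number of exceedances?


Write X = Σ_{i=1}^{61} X_i, where X_i = 1_{π(i) > i}.
For each fixed i, π(i) is uniform over {1, …, 61} (marginal of a uniform permutation), so P[π(i) > i] = (n − i)/n. Summing: Σ_{i=1}^{61} (n − i)/n = (0 + 1 + … + 60)/61 = 61(61 − 1)/(2·61) = (61 − 1)/2.
Hence E[X] = Σ_{i=1}^{61} (61 − i)/61 = 30 ≈ 30.000000.

E[X] = 30 = 30.000000.


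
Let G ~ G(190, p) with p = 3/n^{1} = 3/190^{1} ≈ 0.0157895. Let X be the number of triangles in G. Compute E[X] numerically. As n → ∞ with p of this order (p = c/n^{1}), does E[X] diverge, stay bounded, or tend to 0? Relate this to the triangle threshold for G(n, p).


Number of potential triangles: C(190, 3) = 1125180.
Each occurs with probability p³ ≈ (0.0157895)³ ≈ 3.93643388e-06.
By linearity: E[X] = C(190, 3)·p³ ≈ 1125180 · 3.93643388e-06 ≈ 4.429197.
Here α = 1, so p = 3/n is exactly at the triangle threshold p ~ 1/n. Asymptotically E[X] → c³/6 = 3³/6 = 9/2 ≈ 4.500000, a bounded constant. In this regime the triangle count is asymptotically Poisson(c³/6).

E[X] ≈ 4.429197; in regime p = Θ(1/n^{1}) E[X] stays bounded (at the triangle threshold p ~ 1/n).


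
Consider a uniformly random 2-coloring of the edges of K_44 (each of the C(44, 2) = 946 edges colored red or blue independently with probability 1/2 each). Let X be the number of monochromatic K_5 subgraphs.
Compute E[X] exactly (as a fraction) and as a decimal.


Let X = Σ_S X_S over the C(44, 5) = 1086008 subsets S of size 5, where X_S = 1 if the K_5 on S is monochromatic.
For a fixed S, the K_5 on S has C(5, 2) = 10 edges. P[all 10 edges red] = (1/2)^10, and likewise for blue, so P[monochromatic] = 2·(1/2)^10 = 2^{1 − 10} = 1/512.
By linearity: E[X] = C(44, 5) · 2^{1 − 10} = 1086008 · 1/512 = 135751/64.
Numerically: E[X] ≈ 2121.109.

E[X] = C(44,5)·2^(1−C(5,2)) = 135751/64 ≈ 2121.109.


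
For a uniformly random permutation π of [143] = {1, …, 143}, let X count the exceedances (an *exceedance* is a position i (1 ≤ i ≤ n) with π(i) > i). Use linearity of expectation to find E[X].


Write X = Σ_{i=1}^{143} X_i, where X_i = 1_{π(i) > i}.
For each fixed i, π(i) is uniform over {1, …, 143} (marginal of a uniform permutation), so P[π(i) > i] = (n − i)/n. Summing: Σ_{i=1}^{143} (n − i)/n = (0 + 1 + … + 142)/143 = 143(143 − 1)/(2·143) = (143 − 1)/2.
Hence E[X] = Σ_{i=1}^{143} (143 − i)/143 = 71 ≈ 71.0000.

E[X] = 71 = 71.0000.


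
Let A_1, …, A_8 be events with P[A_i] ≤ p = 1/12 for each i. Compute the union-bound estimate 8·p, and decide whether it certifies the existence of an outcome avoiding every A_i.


Union bound: P[∪_{i=1}^{8} A_i] ≤ Σ_i P[A_i] ≤ 8·p = 8·(1/12) = 2/3.
Numerically: 2/3 ≈ 0.666667.
Is 2/3 < 1? YES.
Since P[∪ A_i] ≤ 2/3 < 1, the complement has P[∩ A_i^c] ≥ 1 − 2/3 = 1/3 > 0, so some outcome avoids every A_i.

8·p = 2/3 ≈ 0.666667; existence CERTIFIED by the union bound.


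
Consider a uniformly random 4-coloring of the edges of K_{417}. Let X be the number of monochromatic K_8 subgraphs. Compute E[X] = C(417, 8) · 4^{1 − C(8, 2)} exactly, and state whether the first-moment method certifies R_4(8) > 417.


E[X] = C(417, 8) · 4^{1 − 28} = 21194845068522060 · 4^{−27} = 21194845068522060/18014398509481984.
As a reduced fraction: E[X] = 5298711267130515/4503599627370496 ≈ 1.1765502.
Is E[X] < 1? NO.
Since E[X] ≥ 1, the first-moment bound is inconclusive at n = 417; it does NOT by itself certify R_4(8) > 417.

E[X] = 5298711267130515/4503599627370496 ≈ 1.1765502; E[X] ≥ 1; first-moment method inconclusive here.


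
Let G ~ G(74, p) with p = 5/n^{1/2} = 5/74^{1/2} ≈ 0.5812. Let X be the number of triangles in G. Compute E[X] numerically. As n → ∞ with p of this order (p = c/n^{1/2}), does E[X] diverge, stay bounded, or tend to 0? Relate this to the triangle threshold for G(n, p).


Number of potential triangles: C(74, 3) = 64824.
Each occurs with probability p³ ≈ (0.5812)³ ≈ 1.963643e-01.
By linearity: E[X] = C(74, 3)·p³ ≈ 64824 · 1.963643e-01 ≈ 12729.1164.
Since α = 1/2 < 1, p = c/n^{1/2} ≫ 1/n is above the triangle threshold p ~ 1/n. Asymptotically E[X] ~ (c³/6)·n^{3(1−α)} = (5³/6)·n^{1.5} → ∞; triangles are abundant w.h.p.

E[X] ≈ 12729.1164; in regime p = Θ(1/n^{1/2}) E[X] diverges (above the triangle threshold p ~ 1/n).


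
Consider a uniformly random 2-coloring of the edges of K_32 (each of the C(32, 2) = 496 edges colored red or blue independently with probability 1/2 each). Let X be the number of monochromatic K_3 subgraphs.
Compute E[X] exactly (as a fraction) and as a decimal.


Let X = Σ_S X_S over the C(32, 3) = 4960 subsets S of size 3, where X_S = 1 if the K_3 on S is monochromatic.
For a fixed S, the K_3 on S has C(3, 2) = 3 edges. P[all 3 edges red] = (1/2)^3, and likewise for blue, so P[monochromatic] = 2·(1/2)^3 = 2^{1 − 3} = 1/4.
By linearity of expectation: E[X] = C(32, 3) · 2^{1 − 3} = 4960 · 1/4 = 1240.
Numerically: E[X] ≈ 1240.00000.

E[X] = C(32,3)·2^(1−C(3,2)) = 1240 ≈ 1240.00000.


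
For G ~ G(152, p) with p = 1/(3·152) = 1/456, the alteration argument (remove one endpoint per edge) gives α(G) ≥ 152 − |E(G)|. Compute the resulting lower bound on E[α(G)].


E[|E(G)|] = C(152, 2)·p = 11476 · (1/456) = 151/6.
E[α(G)] ≥ n − E[|E(G)|] = 152 − 151/6 = 761/6.
Numerically: ≈ 126.833333.
(This is only a lower bound; the true E[α(G)] may be larger.)

E[α(G)] ≥ 761/6 ≈ 126.833333.


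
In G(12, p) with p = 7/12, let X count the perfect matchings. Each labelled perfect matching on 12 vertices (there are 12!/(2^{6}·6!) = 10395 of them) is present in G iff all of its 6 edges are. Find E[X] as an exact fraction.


K_12 has 12!/(2^{6}·6!) = 10395 labelled perfect matchings.
For each such perfect matching H, let X_H = 1 if all 6 edges of H are present in G. Then P[X_H = 1] = p^{6} = (7/12)^{6} = 117649/2985984.
By linearity of expectation: E[X] = Σ_H E[X_H] = 10395 · p^{6} = 10395 · 117649/2985984 = 45294865/110592.
Numerically: E[X] ≈ 409.6.

E[X] = 10395 · (7/12)^{6} = 45294865/110592 ≈ 409.6.


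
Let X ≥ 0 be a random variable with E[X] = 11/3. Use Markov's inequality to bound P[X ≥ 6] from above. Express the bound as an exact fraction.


μ = E[X] = 11/3, a = 6.
Markov: P[X ≥ 6] ≤ μ/a = (11/3)/6 = 11/18.
Numerically: ≈ 0.611.
(Since a = 6 > μ = 3.667, the bound 11/18 is < 1 and informative.)

P[X ≥ 6] ≤ 11/18 ≈ 0.611.


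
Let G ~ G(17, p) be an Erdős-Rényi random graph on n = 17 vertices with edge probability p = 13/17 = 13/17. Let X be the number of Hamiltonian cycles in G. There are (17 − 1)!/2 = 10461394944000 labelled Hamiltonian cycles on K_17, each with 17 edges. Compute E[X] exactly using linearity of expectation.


K_17 has (17 − 1)!/2 = 10461394944000 labelled Hamiltonian cycles.
For each such Hamiltonian cycle H, let X_H = 1 if all 17 edges of H are present in G. Then P[X_H = 1] = p^{17} = (13/17)^{17} = 8650415919381337933/827240261886336764177.
By linearity of expectation: E[X] = Σ_H E[X_H] = 10461394944000 · p^{17} = 10461394944000 · 8650415919381337933/827240261886336764177 = 90495417362513040260241610752000/827240261886336764177.
Numerically: E[X] ≈ 1.09394e+11.

E[X] = 10461394944000 · (13/17)^{17} = 90495417362513040260241610752000/827240261886336764177 ≈ 1.09394e+11.


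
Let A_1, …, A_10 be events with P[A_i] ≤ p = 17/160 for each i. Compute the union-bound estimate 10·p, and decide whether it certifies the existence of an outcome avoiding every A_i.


Union bound: P[∪_{i=1}^{10} A_i] ≤ Σ_i P[A_i] ≤ 10·p = 10·(17/160) = 17/16.
Numerically: 17/16 ≈ 1.0625.
Is 17/16 < 1? NO.
Since the bound 17/16 is ≥ 1, the union bound is uninformative here; it does NOT by itself certify existence.

10·p = 17/16 ≈ 1.0625; existence NOT certified by the union bound.


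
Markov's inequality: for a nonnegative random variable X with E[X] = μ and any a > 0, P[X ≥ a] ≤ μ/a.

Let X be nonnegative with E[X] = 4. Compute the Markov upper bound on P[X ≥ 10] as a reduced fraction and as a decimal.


μ = E[X] = 4, a = 10.
Markov: P[X ≥ 10] ≤ μ/a = (4)/10 = 2/5.
Numerically: ≈ 0.4000.
(Since a = 10 > μ = 4.0000, the bound 2/5 is < 1 and informative.)

P[X ≥ 10] ≤ 2/5 ≈ 0.4000.


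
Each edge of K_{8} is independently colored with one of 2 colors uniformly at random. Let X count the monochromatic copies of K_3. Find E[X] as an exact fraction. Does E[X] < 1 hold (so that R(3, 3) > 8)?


E[X] = C(8, 3) · 2^{1 − 3} = 56 · 2^{−2} = 56/4.
As a reduced fraction: E[X] = 14 ≈ 14.000.
Is E[X] < 1? NO.
Since E[X] ≥ 1, the first-moment bound is inconclusive at n = 8; it does NOT by itself certify R(3, 3) > 8.

E[X] = 14 ≈ 14.000; E[X] ≥ 1; first-moment method inconclusive here.


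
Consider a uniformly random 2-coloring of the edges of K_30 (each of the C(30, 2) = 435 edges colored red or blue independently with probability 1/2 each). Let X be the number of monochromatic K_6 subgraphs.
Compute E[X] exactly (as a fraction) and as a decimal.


Let X = Σ_S X_S over the C(30, 6) = 593775 subsets S of size 6, where X_S = 1 if the K_6 on S is monochromatic.
For a fixed S, the K_6 on S has C(6, 2) = 15 edges. P[all 15 edges red] = (1/2)^15, and likewise for blue, so P[monochromatic] = 2·(1/2)^15 = 2^{1 − 15} = 1/16384.
By linearity of expectation: E[X] = C(30, 6) · 2^{1 − 15} = 593775 · 1/16384 = 593775/16384.
Numerically: E[X] ≈ 36.241150.

E[X] = C(30,6)·2^(1−C(6,2)) = 593775/16384 ≈ 36.241150.


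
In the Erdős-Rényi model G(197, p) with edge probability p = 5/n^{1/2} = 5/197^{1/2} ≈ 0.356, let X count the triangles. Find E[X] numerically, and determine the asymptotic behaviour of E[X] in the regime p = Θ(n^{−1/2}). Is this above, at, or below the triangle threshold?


Number of potential triangles: C(197, 3) = 1254890.
Each occurs with probability p³ ≈ (0.356)³ ≈ 4.52075e-02.
By linearity: E[X] = C(197, 3)·p³ ≈ 1254890 · 4.52075e-02 ≈ 56730.464.
Since α = 1/2 < 1, p = c/n^{1/2} ≫ 1/n is above the triangle threshold p ~ 1/n. Asymptotically E[X] ~ (c³/6)·n^{3(1−α)} = (5³/6)·n^{1.5} → ∞; triangles are abundant w.h.p.

E[X] ≈ 56730.464; in regime p = Θ(1/n^{1/2}) E[X] diverges (above the triangle threshold p ~ 1/n).


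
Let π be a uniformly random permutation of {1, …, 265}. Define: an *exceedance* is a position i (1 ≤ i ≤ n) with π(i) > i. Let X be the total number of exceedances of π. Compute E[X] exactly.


Write X = Σ_{i=1}^{265} X_i, where X_i = 1_{π(i) > i}.
For each fixed i, π(i) is uniform over {1, …, 265} (marginal of a uniform permutation), so P[π(i) > i] = (n − i)/n. Summing: Σ_{i=1}^{265} (n − i)/n = (0 + 1 + … + 264)/265 = 265(265 − 1)/(2·265) = (265 − 1)/2.
Hence E[X] = Σ_{i=1}^{265} (265 − i)/265 = 132 ≈ 132.00000.

E[X] = 132 = 132.00000.


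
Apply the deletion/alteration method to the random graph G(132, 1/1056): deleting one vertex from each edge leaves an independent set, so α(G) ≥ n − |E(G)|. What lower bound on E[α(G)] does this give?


E[|E(G)|] = C(132, 2)·p = 8646 · (1/1056) = 131/16.
E[α(G)] ≥ n − E[|E(G)|] = 132 − 131/16 = 1981/16.
Numerically: ≈ 123.812500.
(This is only a lower bound; the true E[α(G)] may be larger.)

E[α(G)] ≥ 1981/16 ≈ 123.812500.


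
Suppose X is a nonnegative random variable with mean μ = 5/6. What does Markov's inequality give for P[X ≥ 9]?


μ = E[X] = 5/6, a = 9.
Markov: P[X ≥ 9] ≤ μ/a = (5/6)/9 = 5/54.
Numerically: ≈ 0.09259.
(Since a = 9 > μ = 0.83333, the bound 5/54 is < 1 and informative.)

P[X ≥ 9] ≤ 5/54 ≈ 0.09259.


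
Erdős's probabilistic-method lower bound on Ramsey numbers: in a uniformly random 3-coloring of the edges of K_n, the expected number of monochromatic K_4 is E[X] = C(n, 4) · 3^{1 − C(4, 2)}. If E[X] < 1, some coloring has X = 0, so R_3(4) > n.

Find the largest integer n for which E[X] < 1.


We need C(n, 4) · 3^{1 − 6} < 1, i.e. C(n, 4) < 3^{6 − 1} = 243.
Check values of n near the boundary:
  n = 6: C(6, 4) = 15; 15 < 243? YES
  n = 7: C(7, 4) = 35; 35 < 243? YES
  n = 8: C(8, 4) = 70; 70 < 243? YES
  n = 9: C(9, 4) = 126; 126 < 243? YES
  n = 10: C(10, 4) = 210; 210 < 243? YES
  n = 11: C(11, 4) = 330; 330 < 243? NO
  n = 12: C(12, 4) = 495; 495 < 243? NO
  n = 13: C(13, 4) = 715; 715 < 243? NO
The largest n with C(n, 4) < 243 is n = 10 (where E[X] = 70/81 ≈ 0.864). Hence R_3(4) > 10, i.e. R_3(4) ≥ 11.

Largest n = 10; hence R_3(4) > 10.


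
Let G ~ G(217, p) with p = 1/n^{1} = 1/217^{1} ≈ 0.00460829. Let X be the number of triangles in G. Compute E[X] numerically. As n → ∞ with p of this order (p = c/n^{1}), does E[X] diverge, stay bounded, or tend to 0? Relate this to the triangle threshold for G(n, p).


Number of potential triangles: C(217, 3) = 1679580.
Each occurs with probability p³ ≈ (0.00460829)³ ≈ 9.78635123e-08.
By linearity: E[X] = C(217, 3)·p³ ≈ 1679580 · 9.78635123e-08 ≈ 0.164370.
Here α = 1, so p = 1/n is exactly at the triangle threshold p ~ 1/n. Asymptotically E[X] → c³/6 = 1³/6 = 1/6 ≈ 0.166667, a bounded constant. In this regime the triangle count is asymptotically Poisson(c³/6).

E[X] ≈ 0.164370; in regime p = Θ(1/n^{1}) E[X] stays bounded (at the triangle threshold p ~ 1/n).
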